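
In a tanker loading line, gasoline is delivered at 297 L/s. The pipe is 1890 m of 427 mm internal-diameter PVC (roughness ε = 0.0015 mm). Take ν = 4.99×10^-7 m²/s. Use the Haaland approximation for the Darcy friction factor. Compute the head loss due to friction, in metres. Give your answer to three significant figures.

h_f ≈ 10.3 m

V = 4Q/(πD²) = 4·0.297/(π·0.427²) = 2.074 m/s
Re = VD/ν = 2.074·0.427/4.99×10^-7 = 1.77×10^6 → turbulent
ε/D = 0.0015/427 = 3.51×10^-6
Haaland: f = 0.01063
h_f = f(L/D)V²/(2g) = 0.01063·(1890/0.427)·2.074²/(2·9.81) = 10.32 m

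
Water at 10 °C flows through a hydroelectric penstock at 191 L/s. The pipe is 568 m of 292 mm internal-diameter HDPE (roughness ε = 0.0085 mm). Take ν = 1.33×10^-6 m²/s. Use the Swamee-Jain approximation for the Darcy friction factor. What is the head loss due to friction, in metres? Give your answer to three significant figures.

V = 4Q/(πD²) = 4·0.191/(π·0.292²) = 2.852 m/s
Re = VD/ν = 2.852·0.292/1.33×10^-6 = 6.26×10^5 → turbulent
ε/D = 0.0085/292 = 2.91×10^-5
Swamee-Jain: f = 0.01309
h_f = f(L/D)V²/(2g) = 0.01309·(568/0.292)·2.852²/(2·9.81) = 10.56 m

h_f ≈ 10.6 m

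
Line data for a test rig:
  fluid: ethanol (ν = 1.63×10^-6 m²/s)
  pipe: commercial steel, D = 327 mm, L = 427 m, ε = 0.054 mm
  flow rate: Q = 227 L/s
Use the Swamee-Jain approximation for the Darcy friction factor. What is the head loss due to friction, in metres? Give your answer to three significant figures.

h_f ≈ 7.32 m

V = 4Q/(πD²) = 4·0.227/(π·0.327²) = 2.703 m/s
Re = VD/ν = 2.703·0.327/1.63×10^-6 = 5.42×10^5 → turbulent
ε/D = 0.054/327 = 1.65×10^-4
Swamee-Jain: f = 0.01506
h_f = f(L/D)V²/(2g) = 0.01506·(427/0.327)·2.703²/(2·9.81) = 7.323 m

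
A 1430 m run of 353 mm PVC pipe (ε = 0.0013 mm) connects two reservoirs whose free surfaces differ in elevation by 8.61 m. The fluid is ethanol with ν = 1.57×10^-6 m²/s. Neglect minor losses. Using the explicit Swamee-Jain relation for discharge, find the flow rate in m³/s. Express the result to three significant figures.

Q ≈ 0.170 m³/s

Swamee-Jain (Type II): Q = -0.965·√(gD⁵h_f/L)·ln[ε/(3.7D) + √(3.17ν²L/(gD³h_f))]
√(gD⁵h_f/L) = √(9.81·0.353⁵·8.61/1430) = 0.01799
ε/(3.7D) = 9.95×10^-7; √(3.17ν²L/(gD³h_f)) = 5.48×10^-5
Q = -0.965·0.01799·ln(5.584×10^-5) = 0.1700 m³/s
Check: V = 1.74 m/s, Re = 3.91×10^5, f = 0.01374, h_f = 8.56 m ≈ 8.61 m ✓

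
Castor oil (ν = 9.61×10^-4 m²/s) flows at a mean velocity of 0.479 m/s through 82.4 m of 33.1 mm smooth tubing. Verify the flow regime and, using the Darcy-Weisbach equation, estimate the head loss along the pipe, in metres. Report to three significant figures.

h_f ≈ 113 m

Re = VD/ν = 0.479·0.03310/9.61×10^-4 = 16.5 → laminar (Re < 2300)
f = 64/Re = 3.879
h_f = f(L/D)V²/(2g) = 3.879·(82.4/0.03310)·0.479²/(2·9.81) = 112.9 m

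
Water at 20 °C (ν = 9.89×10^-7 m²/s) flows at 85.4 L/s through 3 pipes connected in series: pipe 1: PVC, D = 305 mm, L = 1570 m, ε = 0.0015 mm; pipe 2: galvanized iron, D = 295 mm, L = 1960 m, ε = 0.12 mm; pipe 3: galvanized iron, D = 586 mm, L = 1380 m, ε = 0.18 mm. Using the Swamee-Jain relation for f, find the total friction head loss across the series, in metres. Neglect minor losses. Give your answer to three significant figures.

H ≈ 14.5 m

Pipe 1: V = 1.169 m/s, Re = 3.60×10^5, ε/D = 4.92×10^-6, f = 0.01396, h_1 = f(L/D)V²/2g = 5.003 m
Pipe 2: V = 1.249 m/s, Re = 3.73×10^5, ε/D = 4.07×10^-4, f = 0.01749, h_2 = f(L/D)V²/2g = 9.244 m
Pipe 3: V = 0.3166 m/s, Re = 1.88×10^5, ε/D = 3.07×10^-4, f = 0.01797, h_3 = f(L/D)V²/2g = 0.2162 m
Series → Q common, losses add: H = Σh = 14.46 m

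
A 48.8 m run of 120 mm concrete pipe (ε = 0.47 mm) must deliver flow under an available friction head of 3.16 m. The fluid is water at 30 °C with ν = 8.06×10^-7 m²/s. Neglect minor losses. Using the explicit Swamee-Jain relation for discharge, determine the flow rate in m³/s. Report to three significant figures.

Q ≈ 0.0261 m³/s

Swamee-Jain (Type II): Q = -0.965·√(gD⁵h_f/L)·ln[ε/(3.7D) + √(3.17ν²L/(gD³h_f))]
√(gD⁵h_f/L) = √(9.81·0.120⁵·3.16/48.8) = 0.003976
ε/(3.7D) = 0.00106; √(3.17ν²L/(gD³h_f)) = 4.33×10^-5
Q = -0.965·0.003976·ln(0.001102) = 0.02613 m³/s
Check: V = 2.31 m/s, Re = 3.44×10^5, f = 0.02870, h_f = 3.18 m ≈ 3.16 m ✓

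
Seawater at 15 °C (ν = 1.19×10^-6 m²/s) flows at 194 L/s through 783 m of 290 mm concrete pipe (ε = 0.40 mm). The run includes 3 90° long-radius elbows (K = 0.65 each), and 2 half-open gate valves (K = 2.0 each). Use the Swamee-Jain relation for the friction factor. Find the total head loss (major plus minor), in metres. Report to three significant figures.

V = 4Q/(πD²) = 2.937 m/s; V²/2g = 0.4397 m
Re = 7.16×10^5, ε/D = 0.00138 → f = 0.02170 (Swamee-Jain)
Major: h_f = f(L/D)·V²/2g = 0.02170·2700·0.4397 = 25.76 m
Minor: ΣK = 5.95; h_m = ΣK·V²/2g = 2.616 m
Total H_L = 25.76 + 2.616 = 28.38 m

H_L ≈ 28.4 m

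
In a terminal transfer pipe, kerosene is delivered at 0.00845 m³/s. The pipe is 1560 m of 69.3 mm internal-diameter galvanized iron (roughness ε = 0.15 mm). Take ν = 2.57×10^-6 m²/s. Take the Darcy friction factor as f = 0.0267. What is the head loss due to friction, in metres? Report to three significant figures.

V = 4Q/(πD²) = 4·0.00845/(π·0.0693²) = 2.240 m/s
h_f = f(L/D)V²/(2g) = 0.02670·(1560/0.0693)·2.240²/(2·9.81) = 153.7 m

h_f ≈ 154 m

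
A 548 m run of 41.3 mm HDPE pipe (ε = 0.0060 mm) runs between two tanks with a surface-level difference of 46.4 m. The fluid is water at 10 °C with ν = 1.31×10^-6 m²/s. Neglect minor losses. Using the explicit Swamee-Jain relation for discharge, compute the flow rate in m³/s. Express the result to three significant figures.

Swamee-Jain (Type II): Q = -0.965·√(gD⁵h_f/L)·ln[ε/(3.7D) + √(3.17ν²L/(gD³h_f))]
√(gD⁵h_f/L) = √(9.81·0.0413⁵·46.4/548) = 3.159×10^-4
ε/(3.7D) = 3.93×10^-5; √(3.17ν²L/(gD³h_f)) = 3.05×10^-4
Q = -0.965·3.159×10^-4·ln(3.442×10^-4) = 0.002431 m³/s
Check: V = 1.81 m/s, Re = 5.72×10^4, f = 0.02077, h_f = 46.3 m ≈ 46.4 m ✓

Q ≈ 0.00243 m³/s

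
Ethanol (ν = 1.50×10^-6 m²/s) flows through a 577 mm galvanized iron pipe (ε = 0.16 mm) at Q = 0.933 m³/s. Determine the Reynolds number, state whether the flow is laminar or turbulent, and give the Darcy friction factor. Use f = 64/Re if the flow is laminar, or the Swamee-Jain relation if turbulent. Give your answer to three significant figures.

Re ≈ 1.37×10^6; turbulent; f ≈ 0.0154

V = 4Q/(πD²) = 3.568 m/s
Re = VD/ν = 3.568·0.577/1.50×10^-6 = 1.37×10^6
Re > 4000 → turbulent; ε/D = 2.77×10^-4
Swamee-Jain: f = 0.01535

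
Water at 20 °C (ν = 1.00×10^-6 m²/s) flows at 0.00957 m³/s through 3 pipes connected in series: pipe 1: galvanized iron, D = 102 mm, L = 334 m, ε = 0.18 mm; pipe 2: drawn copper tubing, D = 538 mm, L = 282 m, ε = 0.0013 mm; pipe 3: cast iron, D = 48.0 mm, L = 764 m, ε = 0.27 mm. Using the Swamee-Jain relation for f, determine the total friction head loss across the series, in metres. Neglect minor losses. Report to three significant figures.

Pipe 1: V = 1.171 m/s, Re = 1.19×10^5, ε/D = 0.00176, f = 0.02442, h_1 = f(L/D)V²/2g = 5.591 m
Pipe 2: V = 0.04210 m/s, Re = 2.26×10^4, ε/D = 2.42×10^-6, f = 0.02503, h_2 = f(L/D)V²/2g = 0.001185 m
Pipe 3: V = 5.289 m/s, Re = 2.54×10^5, ε/D = 0.00563, f = 0.03197, h_3 = f(L/D)V²/2g = 725.5 m
Series → Q common, losses add: H = Σh = 731.1 m

H ≈ 731 m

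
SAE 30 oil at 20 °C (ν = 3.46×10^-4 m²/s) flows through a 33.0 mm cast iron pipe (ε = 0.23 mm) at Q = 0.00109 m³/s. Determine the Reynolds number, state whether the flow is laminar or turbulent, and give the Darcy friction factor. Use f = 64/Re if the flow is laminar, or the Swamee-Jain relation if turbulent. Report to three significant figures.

V = 4Q/(πD²) = 1.274 m/s
Re = VD/ν = 1.274·0.0330/3.46×10^-4 = 122
Re < 2300 → laminar → f = 64/Re = 0.5265

Re ≈ 122; laminar; f = 64/Re ≈ 0.527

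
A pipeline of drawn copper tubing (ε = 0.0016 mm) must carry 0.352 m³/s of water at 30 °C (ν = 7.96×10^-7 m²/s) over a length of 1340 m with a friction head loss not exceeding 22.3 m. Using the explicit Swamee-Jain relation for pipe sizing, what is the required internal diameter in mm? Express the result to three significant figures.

D ≈ 371 mm

Swamee-Jain (Type III): D = 0.66·[ε^1.25·(LQ²/(gh_f))^4.75 + ν·Q^9.4·(L/(gh_f))^5.2]^0.04
LQ²/(gh_f) = 0.7590; L/(gh_f) = 6.125
Term 1 = ε^1.25·(…)^4.75 = 1.54×10^-8; Term 2 = ν·Q^9.4·(…)^5.2 = 5.39×10^-7
D = 0.66·(1.54×10^-8 + 5.39×10^-7)^0.04 = 0.3709 m = 371 mm
Check: V = 3.26 m/s, Re = 1.52×10^6, f = 0.01097, h_f = 21.4 m ≈ 22.3 m ✓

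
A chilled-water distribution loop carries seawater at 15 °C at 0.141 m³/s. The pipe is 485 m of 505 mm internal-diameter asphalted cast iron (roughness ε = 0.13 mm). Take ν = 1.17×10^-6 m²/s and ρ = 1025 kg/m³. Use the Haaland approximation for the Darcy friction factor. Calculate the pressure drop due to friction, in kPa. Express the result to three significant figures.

V = 4Q/(πD²) = 4·0.141/(π·0.505²) = 0.7040 m/s
Re = VD/ν = 0.7040·0.505/1.17×10^-6 = 3.04×10^5 → turbulent
ε/D = 0.13/505 = 2.57×10^-4
Haaland: f = 0.01648
h_f = f(L/D)V²/(2g) = 0.01648·(485/0.505)·0.7040²/(2·9.81) = 0.3997 m
Δp = ρg·h_f = 1025·9.81·0.3997 = 4.019 kPa

Δp ≈ 4.02 kPa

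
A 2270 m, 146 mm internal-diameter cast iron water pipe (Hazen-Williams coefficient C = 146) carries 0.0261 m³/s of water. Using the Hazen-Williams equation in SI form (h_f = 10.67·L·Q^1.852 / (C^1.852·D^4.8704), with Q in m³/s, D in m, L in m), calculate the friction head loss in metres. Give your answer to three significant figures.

h_f ≈ 32.6 m

h_f = 10.67·2270·0.0261^1.852 / (146^1.852·0.146^4.8704) = 32.61 m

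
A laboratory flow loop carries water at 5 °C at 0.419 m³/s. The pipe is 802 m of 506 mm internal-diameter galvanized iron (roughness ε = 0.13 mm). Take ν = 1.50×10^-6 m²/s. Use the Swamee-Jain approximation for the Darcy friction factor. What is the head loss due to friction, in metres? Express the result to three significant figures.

h_f ≈ 5.49 m

V = 4Q/(πD²) = 4·0.419/(π·0.506²) = 2.084 m/s
Re = VD/ν = 2.084·0.506/1.50×10^-6 = 7.03×10^5 → turbulent
ε/D = 0.13/506 = 2.57×10^-4
Swamee-Jain: f = 0.01565
h_f = f(L/D)V²/(2g) = 0.01565·(802/0.506)·2.084²/(2·9.81) = 5.490 m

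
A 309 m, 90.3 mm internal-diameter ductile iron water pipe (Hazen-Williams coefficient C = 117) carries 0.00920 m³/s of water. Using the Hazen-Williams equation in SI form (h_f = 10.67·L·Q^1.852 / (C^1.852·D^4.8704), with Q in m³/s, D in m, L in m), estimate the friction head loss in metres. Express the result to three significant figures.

h_f ≈ 10.1 m

h_f = 10.67·309·0.00920^1.852 / (117^1.852·0.0903^4.8704) = 10.07 m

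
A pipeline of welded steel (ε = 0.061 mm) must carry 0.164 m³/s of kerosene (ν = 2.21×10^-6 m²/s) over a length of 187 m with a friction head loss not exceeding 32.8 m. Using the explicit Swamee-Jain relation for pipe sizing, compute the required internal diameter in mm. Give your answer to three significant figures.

D ≈ 187 mm

Swamee-Jain (Type III): D = 0.66·[ε^1.25·(LQ²/(gh_f))^4.75 + ν·Q^9.4·(L/(gh_f))^5.2]^0.04
LQ²/(gh_f) = 0.01563; L/(gh_f) = 0.5812
Term 1 = ε^1.25·(…)^4.75 = 1.42×10^-14; Term 2 = ν·Q^9.4·(…)^5.2 = 5.47×10^-15
D = 0.66·(1.42×10^-14 + 5.47×10^-15)^0.04 = 0.1868 m = 187 mm
Check: V = 5.99 m/s, Re = 5.06×10^5, f = 0.01657, h_f = 30.3 m ≈ 32.8 m ✓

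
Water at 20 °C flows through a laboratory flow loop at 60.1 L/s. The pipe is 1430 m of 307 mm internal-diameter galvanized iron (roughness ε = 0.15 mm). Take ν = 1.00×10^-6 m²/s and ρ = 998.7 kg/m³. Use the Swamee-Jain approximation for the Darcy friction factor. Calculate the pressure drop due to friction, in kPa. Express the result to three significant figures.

V = 4Q/(πD²) = 4·0.0601/(π·0.307²) = 0.8119 m/s
Re = VD/ν = 0.8119·0.307/1.00×10^-6 = 2.49×10^5 → turbulent
ε/D = 0.15/307 = 4.89×10^-4
Swamee-Jain: f = 0.01852
h_f = f(L/D)V²/(2g) = 0.01852·(1430/0.307)·0.8119²/(2·9.81) = 2.899 m
Δp = ρg·h_f = 998.7·9.81·2.899 = 28.40 kPa

Δp ≈ 28.4 kPa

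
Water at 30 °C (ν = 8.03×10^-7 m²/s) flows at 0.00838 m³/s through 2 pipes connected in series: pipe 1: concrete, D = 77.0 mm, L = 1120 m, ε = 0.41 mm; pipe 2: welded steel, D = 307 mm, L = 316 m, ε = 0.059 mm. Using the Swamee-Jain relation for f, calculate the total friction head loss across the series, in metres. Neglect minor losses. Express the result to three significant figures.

Pipe 1: V = 1.800 m/s, Re = 1.73×10^5, ε/D = 0.00532, f = 0.03167, h_1 = f(L/D)V²/2g = 76.04 m
Pipe 2: V = 0.1132 m/s, Re = 4.33×10^4, ε/D = 1.92×10^-4, f = 0.02216, h_2 = f(L/D)V²/2g = 0.01490 m
Series → Q common, losses add: H = Σh = 76.05 m

H ≈ 76.1 m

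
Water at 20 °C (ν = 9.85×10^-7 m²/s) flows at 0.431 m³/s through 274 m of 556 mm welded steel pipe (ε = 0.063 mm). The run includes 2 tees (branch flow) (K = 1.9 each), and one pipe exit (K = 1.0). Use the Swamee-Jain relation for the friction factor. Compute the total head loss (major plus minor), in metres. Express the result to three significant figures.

V = 4Q/(πD²) = 1.775 m/s; V²/2g = 0.1606 m
Re = 1.00×10^6, ε/D = 1.13×10^-4 → f = 0.01370 (Swamee-Jain)
Major: h_f = f(L/D)·V²/2g = 0.01370·492.8·0.1606 = 1.084 m
Minor: ΣK = 4.80; h_m = ΣK·V²/2g = 0.7709 m
Total H_L = 1.084 + 0.7709 = 1.855 m

H_L ≈ 1.86 m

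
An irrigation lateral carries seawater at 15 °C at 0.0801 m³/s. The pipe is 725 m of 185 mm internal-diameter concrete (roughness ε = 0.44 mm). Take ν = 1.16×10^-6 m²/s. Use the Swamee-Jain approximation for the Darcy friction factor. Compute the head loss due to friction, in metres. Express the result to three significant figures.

h_f ≈ 44.3 m

V = 4Q/(πD²) = 4·0.0801/(π·0.185²) = 2.980 m/s
Re = VD/ν = 2.980·0.185/1.16×10^-6 = 4.75×10^5 → turbulent
ε/D = 0.44/185 = 0.00238
Swamee-Jain: f = 0.02499
h_f = f(L/D)V²/(2g) = 0.02499·(725/0.185)·2.980²/(2·9.81) = 44.33 m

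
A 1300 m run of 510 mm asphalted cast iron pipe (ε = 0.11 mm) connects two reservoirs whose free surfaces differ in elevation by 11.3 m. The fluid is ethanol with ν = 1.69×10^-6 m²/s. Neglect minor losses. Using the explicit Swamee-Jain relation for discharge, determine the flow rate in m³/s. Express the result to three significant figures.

Q ≈ 0.490 m³/s

Swamee-Jain (Type II): Q = -0.965·√(gD⁵h_f/L)·ln[ε/(3.7D) + √(3.17ν²L/(gD³h_f))]
√(gD⁵h_f/L) = √(9.81·0.510⁵·11.3/1300) = 0.05424
ε/(3.7D) = 5.83×10^-5; √(3.17ν²L/(gD³h_f)) = 2.83×10^-5
Q = -0.965·0.05424·ln(8.659×10^-5) = 0.4896 m³/s
Check: V = 2.40 m/s, Re = 7.23×10^5, f = 0.01523, h_f = 11.4 m ≈ 11.3 m ✓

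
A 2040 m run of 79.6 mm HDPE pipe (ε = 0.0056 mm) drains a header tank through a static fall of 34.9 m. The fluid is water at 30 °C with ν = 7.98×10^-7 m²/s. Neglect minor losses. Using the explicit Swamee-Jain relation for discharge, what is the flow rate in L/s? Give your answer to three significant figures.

Swamee-Jain (Type II): Q = -0.965·√(gD⁵h_f/L)·ln[ε/(3.7D) + √(3.17ν²L/(gD³h_f))]
√(gD⁵h_f/L) = √(9.81·0.0796⁵·34.9/2040) = 7.323×10^-4
ε/(3.7D) = 1.90×10^-5; √(3.17ν²L/(gD³h_f)) = 1.54×10^-4
Q = -0.965·7.323×10^-4·ln(1.734×10^-4) = 0.006120 m³/s
Check: V = 1.23 m/s, Re = 1.23×10^5, f = 0.01759, h_f = 34.8 m ≈ 34.9 m ✓

Q ≈ 6.12 L/s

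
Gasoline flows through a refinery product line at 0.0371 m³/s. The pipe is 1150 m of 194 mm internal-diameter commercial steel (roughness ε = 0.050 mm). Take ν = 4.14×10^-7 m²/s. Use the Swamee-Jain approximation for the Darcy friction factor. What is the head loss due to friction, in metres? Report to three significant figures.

h_f ≈ 7.54 m

V = 4Q/(πD²) = 4·0.0371/(π·0.194²) = 1.255 m/s
Re = VD/ν = 1.255·0.194/4.14×10^-7 = 5.88×10^5 → turbulent
ε/D = 0.050/194 = 2.58×10^-4
Swamee-Jain: f = 0.01584
h_f = f(L/D)V²/(2g) = 0.01584·(1150/0.194)·1.255²/(2·9.81) = 7.539 m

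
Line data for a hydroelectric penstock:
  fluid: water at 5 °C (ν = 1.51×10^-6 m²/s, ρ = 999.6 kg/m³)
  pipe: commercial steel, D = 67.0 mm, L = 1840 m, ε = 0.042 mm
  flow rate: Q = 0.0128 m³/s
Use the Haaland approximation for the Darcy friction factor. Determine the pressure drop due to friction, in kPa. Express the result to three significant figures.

V = 4Q/(πD²) = 4·0.0128/(π·0.0670²) = 3.631 m/s
Re = VD/ν = 3.631·0.0670/1.51×10^-6 = 1.61×10^5 → turbulent
ε/D = 0.042/67.0 = 6.27×10^-4
Haaland: f = 0.01962
h_f = f(L/D)V²/(2g) = 0.01962·(1840/0.0670)·3.631²/(2·9.81) = 361.9 m
Δp = ρg·h_f = 999.6·9.81·361.9 = 3549 kPa

Δp ≈ 3550 kPa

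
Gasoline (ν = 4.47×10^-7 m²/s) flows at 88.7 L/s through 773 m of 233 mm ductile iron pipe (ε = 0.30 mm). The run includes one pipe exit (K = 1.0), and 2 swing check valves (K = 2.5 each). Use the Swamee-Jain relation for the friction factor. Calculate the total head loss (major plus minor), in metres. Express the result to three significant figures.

H_L ≈ 16.8 m

V = 4Q/(πD²) = 2.080 m/s; V²/2g = 0.2206 m
Re = 1.08×10^6, ε/D = 0.00129 → f = 0.02122 (Swamee-Jain)
Major: h_f = f(L/D)·V²/2g = 0.02122·3318·0.2206 = 15.53 m
Minor: ΣK = 6.00; h_m = ΣK·V²/2g = 1.323 m
Total H_L = 15.53 + 1.323 = 16.85 m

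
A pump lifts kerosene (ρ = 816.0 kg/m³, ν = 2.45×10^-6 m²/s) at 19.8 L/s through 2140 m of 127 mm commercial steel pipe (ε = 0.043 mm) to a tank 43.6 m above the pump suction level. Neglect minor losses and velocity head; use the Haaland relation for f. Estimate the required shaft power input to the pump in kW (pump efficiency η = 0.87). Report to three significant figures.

V = 4Q/(πD²) = 1.563 m/s; Re = 8.10×10^4; ε/D = 3.39×10^-4; f = 0.02000
h_f = f(L/D)V²/2g = 41.97 m
Total head H = z + h_f = 43.6 + 41.97 = 85.57 m
P_hyd = ρgQH = 816.0·9.81·0.0198·85.57 = 13.56 kW
P_shaft = P_hyd/η = 13.56/0.87 = 15.59 kW

P_shaft ≈ 15.6 kW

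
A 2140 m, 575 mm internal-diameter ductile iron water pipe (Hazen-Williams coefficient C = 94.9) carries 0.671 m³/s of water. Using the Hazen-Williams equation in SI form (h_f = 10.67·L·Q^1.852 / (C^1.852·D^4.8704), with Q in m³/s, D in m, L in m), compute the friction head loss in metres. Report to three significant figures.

h_f = 10.67·2140·0.671^1.852 / (94.9^1.852·0.575^4.8704) = 35.18 m

h_f ≈ 35.2 m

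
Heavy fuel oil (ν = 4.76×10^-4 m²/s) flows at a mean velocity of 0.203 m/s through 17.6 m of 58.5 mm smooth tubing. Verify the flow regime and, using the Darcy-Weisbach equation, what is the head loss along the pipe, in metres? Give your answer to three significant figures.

h_f ≈ 1.62 m

Re = VD/ν = 0.203·0.05850/4.76×10^-4 = 24.9 → laminar (Re < 2300)
f = 64/Re = 2.565
h_f = f(L/D)V²/(2g) = 2.565·(17.6/0.05850)·0.203²/(2·9.81) = 1.621 m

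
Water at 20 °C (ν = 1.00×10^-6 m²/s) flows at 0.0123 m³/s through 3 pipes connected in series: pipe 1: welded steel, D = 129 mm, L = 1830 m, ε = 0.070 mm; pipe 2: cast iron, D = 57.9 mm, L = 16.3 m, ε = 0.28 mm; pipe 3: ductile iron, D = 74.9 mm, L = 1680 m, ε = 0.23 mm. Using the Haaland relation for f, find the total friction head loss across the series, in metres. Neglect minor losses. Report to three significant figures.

Pipe 1: V = 0.9411 m/s, Re = 1.21×10^5, ε/D = 5.43×10^-4, f = 0.01979, h_1 = f(L/D)V²/2g = 12.67 m
Pipe 2: V = 4.672 m/s, Re = 2.70×10^5, ε/D = 0.00484, f = 0.03045, h_2 = f(L/D)V²/2g = 9.535 m
Pipe 3: V = 2.792 m/s, Re = 2.09×10^5, ε/D = 0.00307, f = 0.02696, h_3 = f(L/D)V²/2g = 240.2 m
Series → Q common, losses add: H = Σh = 262.4 m

H ≈ 262 m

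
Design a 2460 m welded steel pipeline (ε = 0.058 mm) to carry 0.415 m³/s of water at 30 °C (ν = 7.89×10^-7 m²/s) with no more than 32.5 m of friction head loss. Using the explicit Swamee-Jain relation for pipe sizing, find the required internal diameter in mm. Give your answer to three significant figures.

D ≈ 434 mm

Swamee-Jain (Type III): D = 0.66·[ε^1.25·(LQ²/(gh_f))^4.75 + ν·Q^9.4·(L/(gh_f))^5.2]^0.04
LQ²/(gh_f) = 1.329; L/(gh_f) = 7.716
Term 1 = ε^1.25·(…)^4.75 = 1.95×10^-5; Term 2 = ν·Q^9.4·(…)^5.2 = 8.34×10^-6
D = 0.66·(1.95×10^-5 + 8.34×10^-6)^0.04 = 0.4339 m = 434 mm
Check: V = 2.81 m/s, Re = 1.54×10^6, f = 0.01360, h_f = 31.0 m ≈ 32.5 m ✓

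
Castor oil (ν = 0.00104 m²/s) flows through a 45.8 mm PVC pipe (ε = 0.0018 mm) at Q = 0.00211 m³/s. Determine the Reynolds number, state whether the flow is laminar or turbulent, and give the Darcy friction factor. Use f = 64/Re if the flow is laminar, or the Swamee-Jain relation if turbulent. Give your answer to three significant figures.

Re ≈ 56.4; laminar; f = 64/Re ≈ 1.13

V = 4Q/(πD²) = 1.281 m/s
Re = VD/ν = 1.281·0.0458/0.00104 = 56.4
Re < 2300 → laminar → f = 64/Re = 1.135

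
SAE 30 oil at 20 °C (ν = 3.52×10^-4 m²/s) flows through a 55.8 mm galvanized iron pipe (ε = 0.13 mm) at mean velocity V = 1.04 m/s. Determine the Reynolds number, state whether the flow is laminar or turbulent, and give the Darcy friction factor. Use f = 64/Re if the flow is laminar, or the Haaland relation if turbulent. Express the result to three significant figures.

Re = VD/ν = 1.040·0.0558/3.52×10^-4 = 165
Re < 2300 → laminar → f = 64/Re = 0.3882

Re ≈ 165; laminar; f = 64/Re ≈ 0.388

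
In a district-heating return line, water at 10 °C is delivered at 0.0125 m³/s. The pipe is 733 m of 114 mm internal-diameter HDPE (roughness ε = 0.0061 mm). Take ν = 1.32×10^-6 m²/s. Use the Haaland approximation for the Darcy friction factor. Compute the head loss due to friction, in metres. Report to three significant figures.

h_f ≈ 8.77 m

V = 4Q/(πD²) = 4·0.0125/(π·0.114²) = 1.225 m/s
Re = VD/ν = 1.225·0.114/1.32×10^-6 = 1.06×10^5 → turbulent
ε/D = 0.0061/114 = 5.35×10^-5
Haaland: f = 0.01785
h_f = f(L/D)V²/(2g) = 0.01785·(733/0.114)·1.225²/(2·9.81) = 8.774 m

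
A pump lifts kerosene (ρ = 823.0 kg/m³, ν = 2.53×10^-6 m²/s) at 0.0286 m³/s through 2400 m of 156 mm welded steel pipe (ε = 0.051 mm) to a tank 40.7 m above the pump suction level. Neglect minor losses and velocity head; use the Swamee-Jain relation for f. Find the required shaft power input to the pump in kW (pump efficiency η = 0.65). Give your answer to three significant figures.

P_shaft ≈ 26.8 kW

V = 4Q/(πD²) = 1.496 m/s; Re = 9.23×10^4; ε/D = 3.27×10^-4; f = 0.01987
h_f = f(L/D)V²/2g = 34.88 m
Total head H = z + h_f = 40.7 + 34.88 = 75.58 m
P_hyd = ρgQH = 823.0·9.81·0.0286·75.58 = 17.45 kW
P_shaft = P_hyd/η = 17.45/0.65 = 26.85 kW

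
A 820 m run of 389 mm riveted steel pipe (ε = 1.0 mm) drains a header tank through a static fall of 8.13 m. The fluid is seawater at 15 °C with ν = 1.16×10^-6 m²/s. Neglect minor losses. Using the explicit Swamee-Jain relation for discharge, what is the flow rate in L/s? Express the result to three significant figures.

Q ≈ 205 L/s

Swamee-Jain (Type II): Q = -0.965·√(gD⁵h_f/L)·ln[ε/(3.7D) + √(3.17ν²L/(gD³h_f))]
√(gD⁵h_f/L) = √(9.81·0.389⁵·8.13/820) = 0.02943
ε/(3.7D) = 6.95×10^-4; √(3.17ν²L/(gD³h_f)) = 2.73×10^-5
Q = -0.965·0.02943·ln(7.221×10^-4) = 0.2055 m³/s
Check: V = 1.73 m/s, Re = 5.80×10^5, f = 0.02543, h_f = 8.17 m ≈ 8.13 m ✓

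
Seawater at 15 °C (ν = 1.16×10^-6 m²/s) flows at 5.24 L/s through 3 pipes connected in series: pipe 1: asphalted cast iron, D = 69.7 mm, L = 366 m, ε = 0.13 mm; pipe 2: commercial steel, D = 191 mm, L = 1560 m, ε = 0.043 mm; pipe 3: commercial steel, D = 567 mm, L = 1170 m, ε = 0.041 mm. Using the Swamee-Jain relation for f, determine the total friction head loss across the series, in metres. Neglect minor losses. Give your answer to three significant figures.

Pipe 1: V = 1.373 m/s, Re = 8.25×10^4, ε/D = 0.00187, f = 0.02531, h_1 = f(L/D)V²/2g = 12.78 m
Pipe 2: V = 0.1829 m/s, Re = 3.01×10^4, ε/D = 2.25×10^-4, f = 0.02403, h_2 = f(L/D)V²/2g = 0.3346 m
Pipe 3: V = 0.02075 m/s, Re = 1.01×10^4, ε/D = 7.23×10^-5, f = 0.03098, h_3 = f(L/D)V²/2g = 0.001403 m
Series → Q common, losses add: H = Σh = 13.11 m

H ≈ 13.1 m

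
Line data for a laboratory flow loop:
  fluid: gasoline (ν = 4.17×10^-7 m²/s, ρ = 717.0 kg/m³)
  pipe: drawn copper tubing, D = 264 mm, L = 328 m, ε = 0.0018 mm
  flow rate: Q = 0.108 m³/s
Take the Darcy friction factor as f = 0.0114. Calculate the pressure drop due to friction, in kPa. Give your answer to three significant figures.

Δp ≈ 19.8 kPa

V = 4Q/(πD²) = 4·0.108/(π·0.264²) = 1.973 m/s
h_f = f(L/D)V²/(2g) = 0.01140·(328/0.264)·1.973²/(2·9.81) = 2.810 m
Δp = ρg·h_f = 717.0·9.81·2.810 = 19.77 kPa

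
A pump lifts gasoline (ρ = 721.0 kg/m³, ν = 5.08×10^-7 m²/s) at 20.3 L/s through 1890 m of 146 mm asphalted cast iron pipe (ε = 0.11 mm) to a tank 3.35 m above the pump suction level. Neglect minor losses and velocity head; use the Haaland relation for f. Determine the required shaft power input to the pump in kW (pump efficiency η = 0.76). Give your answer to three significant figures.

P_shaft ≈ 4.17 kW

V = 4Q/(πD²) = 1.213 m/s; Re = 3.48×10^5; ε/D = 7.53×10^-4; f = 0.01928
h_f = f(L/D)V²/2g = 18.70 m
Total head H = z + h_f = 3.35 + 18.70 = 22.05 m
P_hyd = ρgQH = 721.0·9.81·0.0203·22.05 = 3.166 kW
P_shaft = P_hyd/η = 3.166/0.76 = 4.166 kW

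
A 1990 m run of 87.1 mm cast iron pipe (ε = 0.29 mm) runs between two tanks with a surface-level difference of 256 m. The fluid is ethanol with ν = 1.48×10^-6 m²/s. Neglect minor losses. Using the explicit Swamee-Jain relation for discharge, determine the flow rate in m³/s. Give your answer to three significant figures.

Swamee-Jain (Type II): Q = -0.965·√(gD⁵h_f/L)·ln[ε/(3.7D) + √(3.17ν²L/(gD³h_f))]
√(gD⁵h_f/L) = √(9.81·0.0871⁵·256/1990) = 0.002515
ε/(3.7D) = 9.00×10^-4; √(3.17ν²L/(gD³h_f)) = 9.13×10^-5
Q = -0.965·0.002515·ln(9.911×10^-4) = 0.01679 m³/s
Check: V = 2.82 m/s, Re = 1.66×10^5, f = 0.02790, h_f = 258 m ≈ 256 m ✓

Q ≈ 0.0168 m³/s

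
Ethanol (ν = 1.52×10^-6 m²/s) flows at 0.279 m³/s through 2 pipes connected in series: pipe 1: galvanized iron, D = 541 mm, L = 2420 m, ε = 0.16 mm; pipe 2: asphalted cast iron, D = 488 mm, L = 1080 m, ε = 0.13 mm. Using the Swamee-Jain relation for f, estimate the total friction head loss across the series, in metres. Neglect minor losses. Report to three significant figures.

Pipe 1: V = 1.214 m/s, Re = 4.32×10^5, ε/D = 2.96×10^-4, f = 0.01651, h_1 = f(L/D)V²/2g = 5.546 m
Pipe 2: V = 1.492 m/s, Re = 4.79×10^5, ε/D = 2.66×10^-4, f = 0.01615, h_2 = f(L/D)V²/2g = 4.054 m
Series → Q common, losses add: H = Σh = 9.600 m

H ≈ 9.60 m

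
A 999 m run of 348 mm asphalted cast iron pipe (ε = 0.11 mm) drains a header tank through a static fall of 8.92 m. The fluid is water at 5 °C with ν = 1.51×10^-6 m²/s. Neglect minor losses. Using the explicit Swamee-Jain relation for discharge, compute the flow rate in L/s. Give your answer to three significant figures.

Swamee-Jain (Type II): Q = -0.965·√(gD⁵h_f/L)·ln[ε/(3.7D) + √(3.17ν²L/(gD³h_f))]
√(gD⁵h_f/L) = √(9.81·0.348⁵·8.92/999) = 0.02114
ε/(3.7D) = 8.54×10^-5; √(3.17ν²L/(gD³h_f)) = 4.42×10^-5
Q = -0.965·0.02114·ln(1.297×10^-4) = 0.1826 m³/s
Check: V = 1.92 m/s, Re = 4.42×10^5, f = 0.01664, h_f = 8.98 m ≈ 8.92 m ✓

Q ≈ 183 L/s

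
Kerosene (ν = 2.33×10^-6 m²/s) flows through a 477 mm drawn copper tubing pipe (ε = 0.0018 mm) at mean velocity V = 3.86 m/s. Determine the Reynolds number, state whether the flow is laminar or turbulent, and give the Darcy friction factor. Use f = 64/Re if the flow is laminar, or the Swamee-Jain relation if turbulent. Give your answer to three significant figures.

Re ≈ 7.90×10^5; turbulent; f ≈ 0.0122

Re = VD/ν = 3.860·0.477/2.33×10^-6 = 7.90×10^5
Re > 4000 → turbulent; ε/D = 3.77×10^-6
Swamee-Jain: f = 0.01216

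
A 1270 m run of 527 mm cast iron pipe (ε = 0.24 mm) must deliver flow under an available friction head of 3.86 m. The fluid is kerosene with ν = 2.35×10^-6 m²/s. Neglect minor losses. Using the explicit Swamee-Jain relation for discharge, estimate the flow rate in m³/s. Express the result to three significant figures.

Swamee-Jain (Type II): Q = -0.965·√(gD⁵h_f/L)·ln[ε/(3.7D) + √(3.17ν²L/(gD³h_f))]
√(gD⁵h_f/L) = √(9.81·0.527⁵·3.86/1270) = 0.03481
ε/(3.7D) = 1.23×10^-4; √(3.17ν²L/(gD³h_f)) = 6.33×10^-5
Q = -0.965·0.03481·ln(1.864×10^-4) = 0.2885 m³/s
Check: V = 1.32 m/s, Re = 2.97×10^5, f = 0.01808, h_f = 3.89 m ≈ 3.86 m ✓

Q ≈ 0.289 m³/s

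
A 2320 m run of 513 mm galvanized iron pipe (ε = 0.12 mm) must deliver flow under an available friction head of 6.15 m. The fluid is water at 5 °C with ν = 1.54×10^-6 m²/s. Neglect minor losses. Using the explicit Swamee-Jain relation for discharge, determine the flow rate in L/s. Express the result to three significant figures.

Swamee-Jain (Type II): Q = -0.965·√(gD⁵h_f/L)·ln[ε/(3.7D) + √(3.17ν²L/(gD³h_f))]
√(gD⁵h_f/L) = √(9.81·0.513⁵·6.15/2320) = 0.03040
ε/(3.7D) = 6.32×10^-5; √(3.17ν²L/(gD³h_f)) = 4.63×10^-5
Q = -0.965·0.03040·ln(1.095×10^-4) = 0.2675 m³/s
Check: V = 1.29 m/s, Re = 4.31×10^5, f = 0.01602, h_f = 6.18 m ≈ 6.15 m ✓

Q ≈ 268 L/s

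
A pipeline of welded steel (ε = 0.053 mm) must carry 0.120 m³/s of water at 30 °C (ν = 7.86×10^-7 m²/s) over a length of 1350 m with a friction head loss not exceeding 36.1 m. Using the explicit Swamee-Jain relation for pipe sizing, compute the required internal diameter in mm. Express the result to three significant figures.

D ≈ 236 mm

Swamee-Jain (Type III): D = 0.66·[ε^1.25·(LQ²/(gh_f))^4.75 + ν·Q^9.4·(L/(gh_f))^5.2]^0.04
LQ²/(gh_f) = 0.05489; L/(gh_f) = 3.812
Term 1 = ε^1.25·(…)^4.75 = 4.66×10^-12; Term 2 = ν·Q^9.4·(…)^5.2 = 1.83×10^-12
D = 0.66·(4.66×10^-12 + 1.83×10^-12)^0.04 = 0.2355 m = 236 mm
Check: V = 2.75 m/s, Re = 8.25×10^5, f = 0.01520, h_f = 33.7 m ≈ 36.1 m ✓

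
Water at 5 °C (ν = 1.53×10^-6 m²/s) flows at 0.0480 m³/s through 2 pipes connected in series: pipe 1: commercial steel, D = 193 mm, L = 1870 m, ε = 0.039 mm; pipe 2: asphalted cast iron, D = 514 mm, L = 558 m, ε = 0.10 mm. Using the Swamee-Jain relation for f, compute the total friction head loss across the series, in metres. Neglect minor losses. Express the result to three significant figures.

H ≈ 22.8 m

Pipe 1: V = 1.641 m/s, Re = 2.07×10^5, ε/D = 2.02×10^-4, f = 0.01707, h_1 = f(L/D)V²/2g = 22.69 m
Pipe 2: V = 0.2313 m/s, Re = 7.77×10^4, ε/D = 1.95×10^-4, f = 0.01981, h_2 = f(L/D)V²/2g = 0.05866 m
Series → Q common, losses add: H = Σh = 22.75 m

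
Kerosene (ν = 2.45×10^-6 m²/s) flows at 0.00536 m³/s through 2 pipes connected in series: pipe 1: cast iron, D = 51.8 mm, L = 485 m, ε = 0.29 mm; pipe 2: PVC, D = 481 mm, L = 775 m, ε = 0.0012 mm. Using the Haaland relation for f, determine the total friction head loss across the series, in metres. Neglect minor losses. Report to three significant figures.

Pipe 1: V = 2.543 m/s, Re = 5.38×10^4, ε/D = 0.00560, f = 0.03294, h_1 = f(L/D)V²/2g = 101.7 m
Pipe 2: V = 0.02950 m/s, Re = 5790, ε/D = 2.49×10^-6, f = 0.03610, h_2 = f(L/D)V²/2g = 0.002580 m
Series → Q common, losses add: H = Σh = 101.7 m

H ≈ 102 m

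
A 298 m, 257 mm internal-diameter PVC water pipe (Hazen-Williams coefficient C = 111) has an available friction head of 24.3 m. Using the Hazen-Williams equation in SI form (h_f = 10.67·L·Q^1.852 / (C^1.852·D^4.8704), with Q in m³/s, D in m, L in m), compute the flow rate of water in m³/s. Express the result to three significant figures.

Rearranging: Q = [h_f·C^1.852·D^4.8704 / (10.67·L)]^(1/1.852)
Q = [24.3·111^1.852·0.257^4.8704 / (10.67·298)]^0.540 = 0.2242 m³/s

Q ≈ 0.224 m³/s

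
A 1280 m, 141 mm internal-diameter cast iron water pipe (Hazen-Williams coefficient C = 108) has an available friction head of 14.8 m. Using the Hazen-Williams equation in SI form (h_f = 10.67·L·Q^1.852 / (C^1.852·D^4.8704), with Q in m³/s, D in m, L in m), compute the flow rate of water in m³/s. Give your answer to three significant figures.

Q ≈ 0.0157 m³/s

Rearranging: Q = [h_f·C^1.852·D^4.8704 / (10.67·L)]^(1/1.852)
Q = [14.8·108^1.852·0.141^4.8704 / (10.67·1280)]^0.540 = 0.01567 m³/s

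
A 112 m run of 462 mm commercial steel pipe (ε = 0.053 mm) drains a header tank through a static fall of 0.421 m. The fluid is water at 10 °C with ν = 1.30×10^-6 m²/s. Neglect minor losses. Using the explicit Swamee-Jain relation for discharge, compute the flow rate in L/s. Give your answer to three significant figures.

Q ≈ 257 L/s

Swamee-Jain (Type II): Q = -0.965·√(gD⁵h_f/L)·ln[ε/(3.7D) + √(3.17ν²L/(gD³h_f))]
√(gD⁵h_f/L) = √(9.81·0.462⁵·0.421/112) = 0.02786
ε/(3.7D) = 3.10×10^-5; √(3.17ν²L/(gD³h_f)) = 3.84×10^-5
Q = -0.965·0.02786·ln(6.939×10^-5) = 0.2574 m³/s
Check: V = 1.54 m/s, Re = 5.46×10^5, f = 0.01450, h_f = 0.423 m ≈ 0.421 m ✓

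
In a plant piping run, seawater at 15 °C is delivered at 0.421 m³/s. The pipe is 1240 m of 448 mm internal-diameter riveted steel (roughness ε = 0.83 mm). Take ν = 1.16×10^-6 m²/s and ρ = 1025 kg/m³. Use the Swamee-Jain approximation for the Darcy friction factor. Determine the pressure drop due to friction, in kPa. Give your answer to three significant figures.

V = 4Q/(πD²) = 4·0.421/(π·0.448²) = 2.671 m/s
Re = VD/ν = 2.671·0.448/1.16×10^-6 = 1.03×10^6 → turbulent
ε/D = 0.83/448 = 0.00185
Swamee-Jain: f = 0.02322
h_f = f(L/D)V²/(2g) = 0.02322·(1240/0.448)·2.671²/(2·9.81) = 23.36 m
Δp = ρg·h_f = 1025·9.81·23.36 = 234.9 kPa

Δp ≈ 235 kPa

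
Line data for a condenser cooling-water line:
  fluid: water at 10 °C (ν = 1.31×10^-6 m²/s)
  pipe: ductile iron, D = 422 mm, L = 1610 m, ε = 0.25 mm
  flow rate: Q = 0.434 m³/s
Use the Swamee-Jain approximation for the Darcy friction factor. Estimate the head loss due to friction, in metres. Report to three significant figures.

V = 4Q/(πD²) = 4·0.434/(π·0.422²) = 3.103 m/s
Re = VD/ν = 3.103·0.422/1.31×10^-6 = 1.00×10^6 → turbulent
ε/D = 0.25/422 = 5.92×10^-4
Swamee-Jain: f = 0.01790
h_f = f(L/D)V²/(2g) = 0.01790·(1610/0.422)·3.103²/(2·9.81) = 33.51 m

h_f ≈ 33.5 m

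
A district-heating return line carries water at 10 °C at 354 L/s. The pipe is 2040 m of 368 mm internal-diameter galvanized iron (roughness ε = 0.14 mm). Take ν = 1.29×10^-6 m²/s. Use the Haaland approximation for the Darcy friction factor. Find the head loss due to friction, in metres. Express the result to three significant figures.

V = 4Q/(πD²) = 4·0.354/(π·0.368²) = 3.328 m/s
Re = VD/ν = 3.328·0.368/1.29×10^-6 = 9.49×10^5 → turbulent
ε/D = 0.14/368 = 3.80×10^-4
Haaland: f = 0.01631
h_f = f(L/D)V²/(2g) = 0.01631·(2040/0.368)·3.328²/(2·9.81) = 51.06 m

h_f ≈ 51.1 m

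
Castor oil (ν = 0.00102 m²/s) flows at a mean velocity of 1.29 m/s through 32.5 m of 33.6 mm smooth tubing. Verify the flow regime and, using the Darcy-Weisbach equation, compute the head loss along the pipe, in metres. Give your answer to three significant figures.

h_f ≈ 124 m

Re = VD/ν = 1.29·0.03360/0.00102 = 42.5 → laminar (Re < 2300)
f = 64/Re = 1.506
h_f = f(L/D)V²/(2g) = 1.506·(32.5/0.03360)·1.29²/(2·9.81) = 123.6 m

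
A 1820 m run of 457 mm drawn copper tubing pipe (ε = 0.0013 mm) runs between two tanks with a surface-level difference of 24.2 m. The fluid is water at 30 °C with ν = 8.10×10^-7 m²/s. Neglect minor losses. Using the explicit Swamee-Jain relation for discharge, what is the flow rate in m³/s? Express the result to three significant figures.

Swamee-Jain (Type II): Q = -0.965·√(gD⁵h_f/L)·ln[ε/(3.7D) + √(3.17ν²L/(gD³h_f))]
√(gD⁵h_f/L) = √(9.81·0.457⁵·24.2/1820) = 0.05099
ε/(3.7D) = 7.69×10^-7; √(3.17ν²L/(gD³h_f)) = 1.29×10^-5
Q = -0.965·0.05099·ln(1.369×10^-5) = 0.5510 m³/s
Check: V = 3.36 m/s, Re = 1.90×10^6, f = 0.01056, h_f = 24.2 m ≈ 24.2 m ✓

Q ≈ 0.551 m³/s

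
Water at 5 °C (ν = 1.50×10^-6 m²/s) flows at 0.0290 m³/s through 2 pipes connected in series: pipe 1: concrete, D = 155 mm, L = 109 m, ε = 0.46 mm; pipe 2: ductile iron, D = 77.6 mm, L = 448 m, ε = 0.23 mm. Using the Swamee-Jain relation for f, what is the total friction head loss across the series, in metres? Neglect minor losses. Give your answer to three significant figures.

H ≈ 297 m

Pipe 1: V = 1.537 m/s, Re = 1.59×10^5, ε/D = 0.00297, f = 0.02713, h_1 = f(L/D)V²/2g = 2.297 m
Pipe 2: V = 6.132 m/s, Re = 3.17×10^5, ε/D = 0.00296, f = 0.02665, h_2 = f(L/D)V²/2g = 294.8 m
Series → Q common, losses add: H = Σh = 297.1 m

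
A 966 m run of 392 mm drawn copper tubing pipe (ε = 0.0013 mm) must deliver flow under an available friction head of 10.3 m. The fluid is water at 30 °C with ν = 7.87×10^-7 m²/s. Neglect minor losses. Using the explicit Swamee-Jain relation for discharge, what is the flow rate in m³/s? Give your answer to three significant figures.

Swamee-Jain (Type II): Q = -0.965·√(gD⁵h_f/L)·ln[ε/(3.7D) + √(3.17ν²L/(gD³h_f))]
√(gD⁵h_f/L) = √(9.81·0.392⁵·10.3/966) = 0.03112
ε/(3.7D) = 8.96×10^-7; √(3.17ν²L/(gD³h_f)) = 1.77×10^-5
Q = -0.965·0.03112·ln(1.855×10^-5) = 0.3271 m³/s
Check: V = 2.71 m/s, Re = 1.35×10^6, f = 0.01114, h_f = 10.3 m ≈ 10.3 m ✓

Q ≈ 0.327 m³/s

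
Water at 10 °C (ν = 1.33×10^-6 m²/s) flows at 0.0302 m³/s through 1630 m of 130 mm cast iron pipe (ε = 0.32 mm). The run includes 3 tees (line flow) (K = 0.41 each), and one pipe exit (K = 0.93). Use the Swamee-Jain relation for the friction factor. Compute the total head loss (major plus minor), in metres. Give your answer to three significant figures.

H_L ≈ 85.4 m

V = 4Q/(πD²) = 2.275 m/s; V²/2g = 0.2639 m
Re = 2.22×10^5, ε/D = 0.00246 → f = 0.02564 (Swamee-Jain)
Major: h_f = f(L/D)·V²/2g = 0.02564·12538·0.2639 = 84.81 m
Minor: ΣK = 2.16; h_m = ΣK·V²/2g = 0.5699 m
Total H_L = 84.81 + 0.5699 = 85.38 m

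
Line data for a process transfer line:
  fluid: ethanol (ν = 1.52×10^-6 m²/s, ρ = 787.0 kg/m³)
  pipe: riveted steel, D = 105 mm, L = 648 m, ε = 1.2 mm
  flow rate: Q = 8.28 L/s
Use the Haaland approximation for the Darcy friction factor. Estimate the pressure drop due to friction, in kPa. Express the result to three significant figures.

Δp ≈ 90.0 kPa

V = 4Q/(πD²) = 4·0.00828/(π·0.105²) = 0.9562 m/s
Re = VD/ν = 0.9562·0.105/1.52×10^-6 = 6.61×10^4 → turbulent
ε/D = 1.2/105 = 0.0114
Haaland: f = 0.04053
h_f = f(L/D)V²/(2g) = 0.04053·(648/0.105)·0.9562²/(2·9.81) = 11.66 m
Δp = ρg·h_f = 787.0·9.81·11.66 = 90.00 kPa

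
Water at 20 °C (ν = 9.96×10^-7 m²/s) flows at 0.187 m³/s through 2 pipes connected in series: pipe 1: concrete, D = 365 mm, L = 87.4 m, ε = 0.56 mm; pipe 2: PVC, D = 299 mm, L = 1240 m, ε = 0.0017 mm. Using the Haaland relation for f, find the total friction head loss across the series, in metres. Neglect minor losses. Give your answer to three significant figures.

Pipe 1: V = 1.787 m/s, Re = 6.55×10^5, ε/D = 0.00153, f = 0.02219, h_1 = f(L/D)V²/2g = 0.8652 m
Pipe 2: V = 2.663 m/s, Re = 8.00×10^5, ε/D = 5.69×10^-6, f = 0.01212, h_2 = f(L/D)V²/2g = 18.17 m
Series → Q common, losses add: H = Σh = 19.03 m

H ≈ 19.0 m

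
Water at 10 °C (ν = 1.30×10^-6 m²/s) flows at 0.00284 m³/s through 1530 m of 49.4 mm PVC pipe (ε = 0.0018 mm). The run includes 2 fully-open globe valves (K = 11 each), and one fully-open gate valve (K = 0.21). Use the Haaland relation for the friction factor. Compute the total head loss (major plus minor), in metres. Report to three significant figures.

H_L ≈ 72.7 m

V = 4Q/(πD²) = 1.482 m/s; V²/2g = 0.1119 m
Re = 5.63×10^4, ε/D = 3.64×10^-5 → f = 0.02027 (Haaland)
Major: h_f = f(L/D)·V²/2g = 0.02027·30972·0.1119 = 70.26 m
Minor: ΣK = 22.2; h_m = ΣK·V²/2g = 2.485 m
Total H_L = 70.26 + 2.485 = 72.74 m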